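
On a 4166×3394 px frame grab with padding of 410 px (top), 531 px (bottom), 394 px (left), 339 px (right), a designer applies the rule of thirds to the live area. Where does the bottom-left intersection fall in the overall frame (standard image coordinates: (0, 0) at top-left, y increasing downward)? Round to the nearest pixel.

Content width = 4166 − 394 − 339 = 3433 px; content height = 3394 − 410 − 531 = 2453 px.
Bottom-left is one-third across and two-thirds down within the live area.
x = 394 + 1 × 3433/3 = 394 + 1144.33 ≈ 1538
y = 410 + 2 × 2453/3 = 410 + 1635.33 ≈ 2045

(1538, 2045)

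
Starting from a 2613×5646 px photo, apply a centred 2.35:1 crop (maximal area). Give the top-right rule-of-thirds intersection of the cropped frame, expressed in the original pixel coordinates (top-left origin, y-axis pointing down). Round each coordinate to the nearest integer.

(1742, 2638)

2613/5646 < 2.35/1, so the 2.35:1 crop keeps the full width 2613 and trims height to 2613 × 1/2.35 = 1111.91 px.
Top offset = (5646 − 1111.91)/2 = 2267.04 px; left offset = 0.
Top-right is two-thirds across and one-third down within the crop:
x = 0.00 + 2 × 2613.00/3 ≈ 1742; y = 2267.04 + 1 × 1111.91/3 ≈ 2638.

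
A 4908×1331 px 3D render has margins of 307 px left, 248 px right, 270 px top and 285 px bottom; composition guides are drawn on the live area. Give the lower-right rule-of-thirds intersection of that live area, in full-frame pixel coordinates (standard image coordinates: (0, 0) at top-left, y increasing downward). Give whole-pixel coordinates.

x = 3209 px, y = 787 px

Content width = 4908 − 307 − 248 = 4353 px; content height = 1331 − 270 − 285 = 776 px.
Lower-right is two-thirds across and two-thirds down within the live area.
x = 307 + 2 × 4353/3 = 307 + 2902.00 ≈ 3209
y = 270 + 2 × 776/3 = 270 + 517.33 ≈ 787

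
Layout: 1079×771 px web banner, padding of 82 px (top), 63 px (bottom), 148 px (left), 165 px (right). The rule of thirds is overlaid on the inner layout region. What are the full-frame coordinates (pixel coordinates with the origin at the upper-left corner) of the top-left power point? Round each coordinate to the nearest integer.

Content width = 1079 − 148 − 165 = 766 px; content height = 771 − 82 − 63 = 626 px.
Top-left is one-third across and one-third down within the inner layout region.
x = 148 + 1 × 766/3 = 148 + 255.33 ≈ 403
y = 82 + 1 × 626/3 = 82 + 208.67 ≈ 291

x = 403 px, y = 291 px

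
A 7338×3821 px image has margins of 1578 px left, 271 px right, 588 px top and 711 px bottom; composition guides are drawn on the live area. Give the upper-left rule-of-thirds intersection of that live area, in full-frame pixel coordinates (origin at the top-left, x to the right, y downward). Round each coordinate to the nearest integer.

(3408, 1429)

Content width = 7338 − 1578 − 271 = 5489 px; content height = 3821 − 588 − 711 = 2522 px.
Upper-left is one-third across and one-third down within the live area.
x = 1578 + 1 × 5489/3 = 1578 + 1829.67 ≈ 3408
y = 588 + 1 × 2522/3 = 588 + 840.67 ≈ 1429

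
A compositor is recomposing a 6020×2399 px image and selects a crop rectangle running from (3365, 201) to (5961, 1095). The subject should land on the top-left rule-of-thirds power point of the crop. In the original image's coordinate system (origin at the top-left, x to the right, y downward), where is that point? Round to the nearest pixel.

Crop width = 5961 − 3365 = 2596 px; one third is 865.33 px.
Crop height = 1095 − 201 = 894 px; one third is 298.00 px.
The top-left point is one-third across and one-third down within the crop:
x = 3365 + 1 × 865.33 ≈ 4230; y = 201 + 1 × 298.00 ≈ 499.

(4230, 499)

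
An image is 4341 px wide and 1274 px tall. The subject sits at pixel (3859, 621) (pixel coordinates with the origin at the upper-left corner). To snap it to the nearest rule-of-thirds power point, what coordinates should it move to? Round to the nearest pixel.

x = 2894 px, y = 425 px

Third lines: x ∈ {1447, 2894}, y ∈ {425, 849}.
3859 is closer to x = 2894; 621 is closer to y = 425.
So the nearest intersection is the upper-right power point.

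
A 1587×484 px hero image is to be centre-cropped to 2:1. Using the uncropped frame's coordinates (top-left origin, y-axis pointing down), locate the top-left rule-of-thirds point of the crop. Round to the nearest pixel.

(632, 161)

1587/484 > 2/1, so the 2:1 crop keeps the full height 484 and trims width to 484 × 2/1 = 968.00 px.
Left offset = (1587 − 968.00)/2 = 309.50 px; top offset = 0.
Top-left is one-third across and one-third down within the crop:
x = 309.50 + 1 × 968.00/3 ≈ 632; y = 0.00 + 1 × 484.00/3 ≈ 161.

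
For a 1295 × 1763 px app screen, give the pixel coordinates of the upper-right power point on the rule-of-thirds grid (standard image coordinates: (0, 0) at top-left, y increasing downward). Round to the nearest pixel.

The upper-right point sits two-thirds of the way across and one-third of the way down.
x = 2 × 1295/3 ≈ 863; y = 1 × 1763/3 ≈ 588.

x = 863 px, y = 588 px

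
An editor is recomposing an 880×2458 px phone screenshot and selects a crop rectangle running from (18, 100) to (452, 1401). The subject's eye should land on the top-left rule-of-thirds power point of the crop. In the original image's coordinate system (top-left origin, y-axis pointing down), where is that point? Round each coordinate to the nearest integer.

Crop width = 452 − 18 = 434 px; one third is 144.67 px.
Crop height = 1401 − 100 = 1301 px; one third is 433.67 px.
The top-left point is one-third across and one-third down within the crop:
x = 18 + 1 × 144.67 ≈ 163; y = 100 + 1 × 433.67 ≈ 534.

(163, 534)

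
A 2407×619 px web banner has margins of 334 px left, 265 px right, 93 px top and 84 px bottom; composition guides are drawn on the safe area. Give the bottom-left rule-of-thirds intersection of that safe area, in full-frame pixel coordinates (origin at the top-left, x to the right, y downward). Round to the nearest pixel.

Content width = 2407 − 334 − 265 = 1808 px; content height = 619 − 93 − 84 = 442 px.
Bottom-left is one-third across and two-thirds down within the safe area.
x = 334 + 1 × 1808/3 = 334 + 602.67 ≈ 937
y = 93 + 2 × 442/3 = 93 + 294.67 ≈ 388

(937, 388)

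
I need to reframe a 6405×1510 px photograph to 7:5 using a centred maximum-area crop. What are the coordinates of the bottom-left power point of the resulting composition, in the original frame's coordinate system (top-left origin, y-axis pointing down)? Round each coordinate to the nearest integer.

6405/1510 > 7/5, so the 7:5 crop keeps the full height 1510 and trims width to 1510 × 7/5 = 2114.00 px.
Left offset = (6405 − 2114.00)/2 = 2145.50 px; top offset = 0.
Bottom-left is one-third across and two-thirds down within the crop:
x = 2145.50 + 1 × 2114.00/3 ≈ 2850; y = 0.00 + 2 × 1510.00/3 ≈ 1007.

x = 2850 px, y = 1007 px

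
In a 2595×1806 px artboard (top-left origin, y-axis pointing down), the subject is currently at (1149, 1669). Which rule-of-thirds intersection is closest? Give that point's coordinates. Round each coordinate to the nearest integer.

(865, 1204)

Third lines: x ∈ {865, 1730}, y ∈ {602, 1204}.
1149 is closer to x = 865; 1669 is closer to y = 1204.
So the nearest intersection is the lower-left power point.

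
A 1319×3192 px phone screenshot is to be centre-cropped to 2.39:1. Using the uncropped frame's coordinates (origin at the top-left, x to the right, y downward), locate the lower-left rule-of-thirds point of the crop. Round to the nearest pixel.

1319/3192 < 2.39/1, so the 2.39:1 crop keeps the full width 1319 and trims height to 1319 × 1/2.39 = 551.88 px.
Top offset = (3192 − 551.88)/2 = 1320.06 px; left offset = 0.
Lower-left is one-third across and two-thirds down within the crop:
x = 0.00 + 1 × 1319.00/3 ≈ 440; y = 1320.06 + 2 × 551.88/3 ≈ 1688.

x = 440 px, y = 1688 px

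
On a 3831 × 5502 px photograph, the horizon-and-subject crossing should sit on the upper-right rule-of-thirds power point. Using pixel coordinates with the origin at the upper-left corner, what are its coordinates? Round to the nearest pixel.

The upper-right point sits two-thirds of the way across and one-third of the way down.
x = 2 × 3831/3 ≈ 2554; y = 1 × 5502/3 ≈ 1834.

x = 2554 px, y = 1834 px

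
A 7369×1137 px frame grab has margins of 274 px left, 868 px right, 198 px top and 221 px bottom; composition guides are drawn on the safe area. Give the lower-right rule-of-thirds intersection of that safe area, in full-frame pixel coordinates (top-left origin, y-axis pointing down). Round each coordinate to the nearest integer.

x = 4425 px, y = 677 px

Content width = 7369 − 274 − 868 = 6227 px; content height = 1137 − 198 − 221 = 718 px.
Lower-right is two-thirds across and two-thirds down within the safe area.
x = 274 + 2 × 6227/3 = 274 + 4151.33 ≈ 4425
y = 198 + 2 × 718/3 = 198 + 478.67 ≈ 677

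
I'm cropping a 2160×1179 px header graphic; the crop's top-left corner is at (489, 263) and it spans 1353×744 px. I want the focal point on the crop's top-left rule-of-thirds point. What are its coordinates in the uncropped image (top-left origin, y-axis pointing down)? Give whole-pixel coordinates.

x = 940 px, y = 511 px

One third of the crop width 1353 is 451.00 px.
One third of the crop height 744 is 248.00 px.
The top-left point is one-third across and one-third down within the crop:
x = 489 + 1 × 451.00 ≈ 940; y = 263 + 1 × 248.00 ≈ 511.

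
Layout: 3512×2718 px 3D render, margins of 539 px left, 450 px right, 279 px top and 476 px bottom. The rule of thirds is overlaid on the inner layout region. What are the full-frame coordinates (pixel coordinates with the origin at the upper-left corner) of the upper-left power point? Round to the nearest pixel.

(1380, 933)

Content width = 3512 − 539 − 450 = 2523 px; content height = 2718 − 279 − 476 = 1963 px.
Upper-left is one-third across and one-third down within the inner layout region.
x = 539 + 1 × 2523/3 = 539 + 841.00 ≈ 1380
y = 279 + 1 × 1963/3 = 279 + 654.33 ≈ 933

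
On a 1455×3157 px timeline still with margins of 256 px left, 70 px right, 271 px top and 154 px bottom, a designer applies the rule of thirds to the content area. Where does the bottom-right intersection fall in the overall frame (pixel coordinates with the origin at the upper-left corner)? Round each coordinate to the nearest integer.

x = 1009 px, y = 2092 px

Content width = 1455 − 256 − 70 = 1129 px; content height = 3157 − 271 − 154 = 2732 px.
Bottom-right is two-thirds across and two-thirds down within the content area.
x = 256 + 2 × 1129/3 = 256 + 752.67 ≈ 1009
y = 271 + 2 × 2732/3 = 271 + 1821.33 ≈ 2092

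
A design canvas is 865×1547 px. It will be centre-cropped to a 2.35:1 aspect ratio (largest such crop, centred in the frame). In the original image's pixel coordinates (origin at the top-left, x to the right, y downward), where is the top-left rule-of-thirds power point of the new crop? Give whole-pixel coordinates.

(288, 712)

865/1547 < 2.35/1, so the 2.35:1 crop keeps the full width 865 and trims height to 865 × 1/2.35 = 368.09 px.
Top offset = (1547 − 368.09)/2 = 589.46 px; left offset = 0.
Top-left is one-third across and one-third down within the crop:
x = 0.00 + 1 × 865.00/3 ≈ 288; y = 589.46 + 1 × 368.09/3 ≈ 712.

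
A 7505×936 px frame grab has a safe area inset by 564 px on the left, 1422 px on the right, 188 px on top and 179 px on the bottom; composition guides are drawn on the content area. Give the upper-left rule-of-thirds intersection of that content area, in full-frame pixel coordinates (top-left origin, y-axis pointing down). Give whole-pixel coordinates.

x = 2404 px, y = 378 px

Content width = 7505 − 564 − 1422 = 5519 px; content height = 936 − 188 − 179 = 569 px.
Upper-left is one-third across and one-third down within the content area.
x = 564 + 1 × 5519/3 = 564 + 1839.67 ≈ 2404
y = 188 + 1 × 569/3 = 188 + 189.67 ≈ 378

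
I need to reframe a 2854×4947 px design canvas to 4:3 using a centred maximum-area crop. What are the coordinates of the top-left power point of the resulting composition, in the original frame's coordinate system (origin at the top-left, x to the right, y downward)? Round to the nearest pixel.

2854/4947 < 4/3, so the 4:3 crop keeps the full width 2854 and trims height to 2854 × 3/4 = 2140.50 px.
Top offset = (4947 − 2140.50)/2 = 1403.25 px; left offset = 0.
Top-left is one-third across and one-third down within the crop:
x = 0.00 + 1 × 2854.00/3 ≈ 951; y = 1403.25 + 1 × 2140.50/3 ≈ 2117.

(951, 2117)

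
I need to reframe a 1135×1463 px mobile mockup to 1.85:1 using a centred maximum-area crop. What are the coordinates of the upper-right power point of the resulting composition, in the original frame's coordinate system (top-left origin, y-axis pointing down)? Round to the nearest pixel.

1135/1463 < 1.85/1, so the 1.85:1 crop keeps the full width 1135 and trims height to 1135 × 1/1.85 = 613.51 px.
Top offset = (1463 − 613.51)/2 = 424.74 px; left offset = 0.
Upper-right is two-thirds across and one-third down within the crop:
x = 0.00 + 2 × 1135.00/3 ≈ 757; y = 424.74 + 1 × 613.51/3 ≈ 629.

(757, 629)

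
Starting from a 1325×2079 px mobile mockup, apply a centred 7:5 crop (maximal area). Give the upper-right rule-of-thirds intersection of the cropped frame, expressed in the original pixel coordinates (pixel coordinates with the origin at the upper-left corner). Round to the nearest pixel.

1325/2079 < 7/5, so the 7:5 crop keeps the full width 1325 and trims height to 1325 × 5/7 = 946.43 px.
Top offset = (2079 − 946.43)/2 = 566.29 px; left offset = 0.
Upper-right is two-thirds across and one-third down within the crop:
x = 0.00 + 2 × 1325.00/3 ≈ 883; y = 566.29 + 1 × 946.43/3 ≈ 882.

x = 883 px, y = 882 px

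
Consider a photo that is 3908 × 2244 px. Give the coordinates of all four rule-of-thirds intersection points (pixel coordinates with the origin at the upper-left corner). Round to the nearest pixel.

One third of 3908 is 1302.67; one third of 2244 is 748.
Vertical third lines at x = 1303 and x = 2605; horizontal third lines at y = 748 and y = 1496.

(1303, 748), (2605, 748), (1303, 1496), (2605, 1496)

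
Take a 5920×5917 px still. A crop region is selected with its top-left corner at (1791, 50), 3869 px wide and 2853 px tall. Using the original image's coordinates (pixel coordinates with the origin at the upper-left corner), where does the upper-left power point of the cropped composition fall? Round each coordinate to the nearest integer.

One third of the crop width 3869 is 1289.67 px.
One third of the crop height 2853 is 951.00 px.
The upper-left point is one-third across and one-third down within the crop:
x = 1791 + 1 × 1289.67 ≈ 3081; y = 50 + 1 × 951.00 ≈ 1001.

(3081, 1001)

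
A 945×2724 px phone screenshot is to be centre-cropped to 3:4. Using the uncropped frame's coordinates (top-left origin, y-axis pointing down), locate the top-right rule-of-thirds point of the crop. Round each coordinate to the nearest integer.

945/2724 < 3/4, so the 3:4 crop keeps the full width 945 and trims height to 945 × 4/3 = 1260.00 px.
Top offset = (2724 − 1260.00)/2 = 732.00 px; left offset = 0.
Top-right is two-thirds across and one-third down within the crop:
x = 0.00 + 2 × 945.00/3 ≈ 630; y = 732.00 + 1 × 1260.00/3 ≈ 1152.

(630, 1152)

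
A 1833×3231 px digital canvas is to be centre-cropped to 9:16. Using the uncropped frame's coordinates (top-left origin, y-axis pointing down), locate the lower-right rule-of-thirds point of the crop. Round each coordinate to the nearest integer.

1833/3231 > 9/16, so the 9:16 crop keeps the full height 3231 and trims width to 3231 × 9/16 = 1817.44 px.
Left offset = (1833 − 1817.44)/2 = 7.78 px; top offset = 0.
Lower-right is two-thirds across and two-thirds down within the crop:
x = 7.78 + 2 × 1817.44/3 ≈ 1219; y = 0.00 + 2 × 3231.00/3 ≈ 2154.

x = 1219 px, y = 2154 px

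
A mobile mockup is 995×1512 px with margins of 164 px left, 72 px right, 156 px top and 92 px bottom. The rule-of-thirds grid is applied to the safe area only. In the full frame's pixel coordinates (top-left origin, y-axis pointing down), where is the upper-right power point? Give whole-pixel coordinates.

Content width = 995 − 164 − 72 = 759 px; content height = 1512 − 156 − 92 = 1264 px.
Upper-right is two-thirds across and one-third down within the safe area.
x = 164 + 2 × 759/3 = 164 + 506.00 ≈ 670
y = 156 + 1 × 1264/3 = 156 + 421.33 ≈ 577

x = 670 px, y = 577 px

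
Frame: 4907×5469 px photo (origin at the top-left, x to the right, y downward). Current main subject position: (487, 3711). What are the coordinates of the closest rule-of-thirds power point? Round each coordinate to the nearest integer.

x = 1636 px, y = 3646 px

Third lines: x ∈ {1636, 3271}, y ∈ {1823, 3646}.
487 is closer to x = 1636; 3711 is closer to y = 3646.
So the nearest intersection is the lower-left power point.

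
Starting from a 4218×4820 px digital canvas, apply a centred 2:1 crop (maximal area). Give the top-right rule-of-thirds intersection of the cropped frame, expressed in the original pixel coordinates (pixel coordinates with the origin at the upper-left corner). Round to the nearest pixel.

x = 2812 px, y = 2059 px

4218/4820 < 2/1, so the 2:1 crop keeps the full width 4218 and trims height to 4218 × 1/2 = 2109.00 px.
Top offset = (4820 − 2109.00)/2 = 1355.50 px; left offset = 0.
Top-right is two-thirds across and one-third down within the crop:
x = 0.00 + 2 × 4218.00/3 ≈ 2812; y = 1355.50 + 1 × 2109.00/3 ≈ 2059.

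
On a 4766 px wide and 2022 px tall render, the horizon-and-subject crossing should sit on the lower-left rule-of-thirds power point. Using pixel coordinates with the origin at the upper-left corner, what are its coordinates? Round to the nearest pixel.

The lower-left point sits one-third of the way across and two-thirds of the way down.
x = 1 × 4766/3 ≈ 1589; y = 2 × 2022/3 ≈ 1348.

x = 1589 px, y = 1348 px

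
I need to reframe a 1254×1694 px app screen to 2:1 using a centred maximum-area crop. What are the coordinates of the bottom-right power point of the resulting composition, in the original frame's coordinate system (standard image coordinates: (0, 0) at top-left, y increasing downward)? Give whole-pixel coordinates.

1254/1694 < 2/1, so the 2:1 crop keeps the full width 1254 and trims height to 1254 × 1/2 = 627.00 px.
Top offset = (1694 − 627.00)/2 = 533.50 px; left offset = 0.
Bottom-right is two-thirds across and two-thirds down within the crop:
x = 0.00 + 2 × 1254.00/3 ≈ 836; y = 533.50 + 2 × 627.00/3 ≈ 952.

x = 836 px, y = 952 px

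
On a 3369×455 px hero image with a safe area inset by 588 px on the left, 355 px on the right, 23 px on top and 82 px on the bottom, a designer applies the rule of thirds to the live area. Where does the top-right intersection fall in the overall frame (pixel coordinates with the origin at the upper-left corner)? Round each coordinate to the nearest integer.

Content width = 3369 − 588 − 355 = 2426 px; content height = 455 − 23 − 82 = 350 px.
Top-right is two-thirds across and one-third down within the live area.
x = 588 + 2 × 2426/3 = 588 + 1617.33 ≈ 2205
y = 23 + 1 × 350/3 = 23 + 116.67 ≈ 140

x = 2205 px, y = 140 px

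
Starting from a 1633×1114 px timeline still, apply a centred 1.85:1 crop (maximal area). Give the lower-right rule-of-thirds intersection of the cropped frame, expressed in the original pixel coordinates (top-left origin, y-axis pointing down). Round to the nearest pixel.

(1089, 704)

1633/1114 < 1.85/1, so the 1.85:1 crop keeps the full width 1633 and trims height to 1633 × 1/1.85 = 882.70 px.
Top offset = (1114 − 882.70)/2 = 115.65 px; left offset = 0.
Lower-right is two-thirds across and two-thirds down within the crop:
x = 0.00 + 2 × 1633.00/3 ≈ 1089; y = 115.65 + 2 × 882.70/3 ≈ 704.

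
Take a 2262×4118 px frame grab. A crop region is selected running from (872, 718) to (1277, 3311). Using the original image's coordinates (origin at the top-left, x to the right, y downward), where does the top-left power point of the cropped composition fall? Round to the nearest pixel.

x = 1007 px, y = 1582 px

Crop width = 1277 − 872 = 405 px; one third is 135.00 px.
Crop height = 3311 − 718 = 2593 px; one third is 864.33 px.
The top-left point is one-third across and one-third down within the crop:
x = 872 + 1 × 135.00 ≈ 1007; y = 718 + 1 × 864.33 ≈ 1582.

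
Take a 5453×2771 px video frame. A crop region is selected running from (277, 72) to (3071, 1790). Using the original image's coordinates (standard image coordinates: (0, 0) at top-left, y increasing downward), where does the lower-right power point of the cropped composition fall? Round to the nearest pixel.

(2140, 1217)

Crop width = 3071 − 277 = 2794 px; one third is 931.33 px.
Crop height = 1790 − 72 = 1718 px; one third is 572.67 px.
The lower-right point is two-thirds across and two-thirds down within the crop:
x = 277 + 2 × 931.33 ≈ 2140; y = 72 + 2 × 572.67 ≈ 1217.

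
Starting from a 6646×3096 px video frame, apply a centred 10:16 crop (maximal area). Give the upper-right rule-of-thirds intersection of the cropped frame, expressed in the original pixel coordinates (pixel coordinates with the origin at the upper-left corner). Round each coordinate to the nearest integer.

(3646, 1032)

6646/3096 > 10/16, so the 10:16 crop keeps the full height 3096 and trims width to 3096 × 10/16 = 1935.00 px.
Left offset = (6646 − 1935.00)/2 = 2355.50 px; top offset = 0.
Upper-right is two-thirds across and one-third down within the crop:
x = 2355.50 + 2 × 1935.00/3 ≈ 3646; y = 0.00 + 1 × 3096.00/3 ≈ 1032.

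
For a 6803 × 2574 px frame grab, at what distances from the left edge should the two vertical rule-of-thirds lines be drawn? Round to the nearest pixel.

2268 px and 4535 px

6803 / 3 = 2267.67, so the vertical lines sit at one and two thirds of 6803.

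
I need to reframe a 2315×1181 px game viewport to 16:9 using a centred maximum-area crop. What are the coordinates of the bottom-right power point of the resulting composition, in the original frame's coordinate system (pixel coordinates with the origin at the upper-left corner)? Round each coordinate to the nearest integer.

(1507, 787)

2315/1181 > 16/9, so the 16:9 crop keeps the full height 1181 and trims width to 1181 × 16/9 = 2099.56 px.
Left offset = (2315 − 2099.56)/2 = 107.72 px; top offset = 0.
Bottom-right is two-thirds across and two-thirds down within the crop:
x = 107.72 + 2 × 2099.56/3 ≈ 1507; y = 0.00 + 2 × 1181.00/3 ≈ 787.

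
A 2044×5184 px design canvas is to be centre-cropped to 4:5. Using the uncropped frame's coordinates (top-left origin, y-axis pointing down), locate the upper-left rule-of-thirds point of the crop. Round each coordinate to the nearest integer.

x = 681 px, y = 2166 px

2044/5184 < 4/5, so the 4:5 crop keeps the full width 2044 and trims height to 2044 × 5/4 = 2555.00 px.
Top offset = (5184 − 2555.00)/2 = 1314.50 px; left offset = 0.
Upper-left is one-third across and one-third down within the crop:
x = 0.00 + 1 × 2044.00/3 ≈ 681; y = 1314.50 + 1 × 2555.00/3 ≈ 2166.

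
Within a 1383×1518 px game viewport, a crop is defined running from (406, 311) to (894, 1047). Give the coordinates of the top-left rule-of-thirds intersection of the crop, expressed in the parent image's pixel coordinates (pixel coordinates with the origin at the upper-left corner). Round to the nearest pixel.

x = 569 px, y = 556 px

Crop width = 894 − 406 = 488 px; one third is 162.67 px.
Crop height = 1047 − 311 = 736 px; one third is 245.33 px.
The top-left point is one-third across and one-third down within the crop:
x = 406 + 1 × 162.67 ≈ 569; y = 311 + 1 × 245.33 ≈ 556.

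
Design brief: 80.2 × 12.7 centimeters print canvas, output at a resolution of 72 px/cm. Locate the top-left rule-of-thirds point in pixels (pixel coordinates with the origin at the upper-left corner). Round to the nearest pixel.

(1925, 305)

In pixels the canvas is 80.2 × 72 = 5774.4 wide and 12.7 × 72 = 914.4 tall.
The top-left point is one-third across and one-third down:
x = 1 × 5774.4/3 ≈ 1925; y = 1 × 914.4/3 ≈ 305.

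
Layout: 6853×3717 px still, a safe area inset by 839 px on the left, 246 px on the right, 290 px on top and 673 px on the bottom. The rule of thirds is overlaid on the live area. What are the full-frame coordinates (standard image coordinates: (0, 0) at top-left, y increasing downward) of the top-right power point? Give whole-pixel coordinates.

Content width = 6853 − 839 − 246 = 5768 px; content height = 3717 − 290 − 673 = 2754 px.
Top-right is two-thirds across and one-third down within the live area.
x = 839 + 2 × 5768/3 = 839 + 3845.33 ≈ 4684
y = 290 + 1 × 2754/3 = 290 + 918.00 ≈ 1208

(4684, 1208)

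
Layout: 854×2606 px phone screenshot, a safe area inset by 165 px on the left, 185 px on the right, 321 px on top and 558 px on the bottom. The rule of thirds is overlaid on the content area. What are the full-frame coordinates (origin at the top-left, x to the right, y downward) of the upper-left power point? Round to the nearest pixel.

Content width = 854 − 165 − 185 = 504 px; content height = 2606 − 321 − 558 = 1727 px.
Upper-left is one-third across and one-third down within the content area.
x = 165 + 1 × 504/3 = 165 + 168.00 ≈ 333
y = 321 + 1 × 1727/3 = 321 + 575.67 ≈ 897

x = 333 px, y = 897 px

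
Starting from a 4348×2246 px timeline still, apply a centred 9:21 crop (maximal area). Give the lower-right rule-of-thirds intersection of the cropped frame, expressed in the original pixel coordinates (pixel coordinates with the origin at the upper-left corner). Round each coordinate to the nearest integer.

4348/2246 > 9/21, so the 9:21 crop keeps the full height 2246 and trims width to 2246 × 9/21 = 962.57 px.
Left offset = (4348 − 962.57)/2 = 1692.71 px; top offset = 0.
Lower-right is two-thirds across and two-thirds down within the crop:
x = 1692.71 + 2 × 962.57/3 ≈ 2334; y = 0.00 + 2 × 2246.00/3 ≈ 1497.

(2334, 1497)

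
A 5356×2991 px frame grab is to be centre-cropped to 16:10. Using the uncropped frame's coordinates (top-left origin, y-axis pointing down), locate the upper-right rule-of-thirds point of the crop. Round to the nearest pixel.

x = 3476 px, y = 997 px

5356/2991 > 16/10, so the 16:10 crop keeps the full height 2991 and trims width to 2991 × 16/10 = 4785.60 px.
Left offset = (5356 − 4785.60)/2 = 285.20 px; top offset = 0.
Upper-right is two-thirds across and one-third down within the crop:
x = 285.20 + 2 × 4785.60/3 ≈ 3476; y = 0.00 + 1 × 2991.00/3 ≈ 997.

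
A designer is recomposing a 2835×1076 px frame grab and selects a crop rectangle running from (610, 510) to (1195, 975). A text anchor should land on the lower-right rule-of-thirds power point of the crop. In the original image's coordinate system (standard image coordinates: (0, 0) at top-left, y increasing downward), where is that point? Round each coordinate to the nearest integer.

(1000, 820)

Crop width = 1195 − 610 = 585 px; one third is 195.00 px.
Crop height = 975 − 510 = 465 px; one third is 155.00 px.
The lower-right point is two-thirds across and two-thirds down within the crop:
x = 610 + 2 × 195.00 ≈ 1000; y = 510 + 2 × 155.00 ≈ 820.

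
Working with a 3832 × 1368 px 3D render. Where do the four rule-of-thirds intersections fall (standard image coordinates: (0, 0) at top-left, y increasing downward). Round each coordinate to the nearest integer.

(1277, 456), (2555, 456), (1277, 912), (2555, 912)

One third of 3832 is 1277.33; one third of 1368 is 456.
Vertical third lines at x = 1277 and x = 2555; horizontal third lines at y = 456 and y = 912.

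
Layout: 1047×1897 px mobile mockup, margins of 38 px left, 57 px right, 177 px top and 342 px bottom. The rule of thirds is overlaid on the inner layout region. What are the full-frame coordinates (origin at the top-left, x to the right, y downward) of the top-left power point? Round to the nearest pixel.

Content width = 1047 − 38 − 57 = 952 px; content height = 1897 − 177 − 342 = 1378 px.
Top-left is one-third across and one-third down within the inner layout region.
x = 38 + 1 × 952/3 = 38 + 317.33 ≈ 355
y = 177 + 1 × 1378/3 = 177 + 459.33 ≈ 636

(355, 636)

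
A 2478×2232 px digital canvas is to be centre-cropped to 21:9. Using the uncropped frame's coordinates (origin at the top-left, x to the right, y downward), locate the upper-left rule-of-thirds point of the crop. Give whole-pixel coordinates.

2478/2232 < 21/9, so the 21:9 crop keeps the full width 2478 and trims height to 2478 × 9/21 = 1062.00 px.
Top offset = (2232 − 1062.00)/2 = 585.00 px; left offset = 0.
Upper-left is one-third across and one-third down within the crop:
x = 0.00 + 1 × 2478.00/3 ≈ 826; y = 585.00 + 1 × 1062.00/3 ≈ 939.

x = 826 px, y = 939 px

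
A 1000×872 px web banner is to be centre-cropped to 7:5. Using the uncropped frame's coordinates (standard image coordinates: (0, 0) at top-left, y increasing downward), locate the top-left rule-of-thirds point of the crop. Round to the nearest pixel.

1000/872 < 7/5, so the 7:5 crop keeps the full width 1000 and trims height to 1000 × 5/7 = 714.29 px.
Top offset = (872 − 714.29)/2 = 78.86 px; left offset = 0.
Top-left is one-third across and one-third down within the crop:
x = 0.00 + 1 × 1000.00/3 ≈ 333; y = 78.86 + 1 × 714.29/3 ≈ 317.

x = 333 px, y = 317 px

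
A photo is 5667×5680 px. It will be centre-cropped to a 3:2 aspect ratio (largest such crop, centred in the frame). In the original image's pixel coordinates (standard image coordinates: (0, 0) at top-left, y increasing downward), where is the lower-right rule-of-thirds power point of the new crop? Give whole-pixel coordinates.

(3778, 3470)

5667/5680 < 3/2, so the 3:2 crop keeps the full width 5667 and trims height to 5667 × 2/3 = 3778.00 px.
Top offset = (5680 − 3778.00)/2 = 951.00 px; left offset = 0.
Lower-right is two-thirds across and two-thirds down within the crop:
x = 0.00 + 2 × 5667.00/3 ≈ 3778; y = 951.00 + 2 × 3778.00/3 ≈ 3470.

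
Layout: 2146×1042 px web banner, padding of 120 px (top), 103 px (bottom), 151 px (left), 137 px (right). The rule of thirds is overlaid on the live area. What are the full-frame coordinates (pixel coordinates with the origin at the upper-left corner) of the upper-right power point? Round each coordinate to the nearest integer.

Content width = 2146 − 151 − 137 = 1858 px; content height = 1042 − 120 − 103 = 819 px.
Upper-right is two-thirds across and one-third down within the live area.
x = 151 + 2 × 1858/3 = 151 + 1238.67 ≈ 1390
y = 120 + 1 × 819/3 = 120 + 273.00 ≈ 393

x = 1390 px, y = 393 px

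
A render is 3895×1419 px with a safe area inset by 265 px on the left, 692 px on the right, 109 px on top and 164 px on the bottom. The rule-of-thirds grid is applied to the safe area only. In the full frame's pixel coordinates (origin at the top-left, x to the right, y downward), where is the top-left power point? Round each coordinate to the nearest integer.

Content width = 3895 − 265 − 692 = 2938 px; content height = 1419 − 109 − 164 = 1146 px.
Top-left is one-third across and one-third down within the safe area.
x = 265 + 1 × 2938/3 = 265 + 979.33 ≈ 1244
y = 109 + 1 × 1146/3 = 109 + 382.00 ≈ 491

x = 1244 px, y = 491 px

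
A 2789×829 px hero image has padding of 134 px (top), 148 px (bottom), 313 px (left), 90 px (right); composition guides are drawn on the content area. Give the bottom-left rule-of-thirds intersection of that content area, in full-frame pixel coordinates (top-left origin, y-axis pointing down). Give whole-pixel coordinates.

Content width = 2789 − 313 − 90 = 2386 px; content height = 829 − 134 − 148 = 547 px.
Bottom-left is one-third across and two-thirds down within the content area.
x = 313 + 1 × 2386/3 = 313 + 795.33 ≈ 1108
y = 134 + 2 × 547/3 = 134 + 364.67 ≈ 499

(1108, 499)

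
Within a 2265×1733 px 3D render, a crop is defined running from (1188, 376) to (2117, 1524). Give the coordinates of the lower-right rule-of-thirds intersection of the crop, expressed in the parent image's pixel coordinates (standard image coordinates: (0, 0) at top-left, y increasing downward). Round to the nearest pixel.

Crop width = 2117 − 1188 = 929 px; one third is 309.67 px.
Crop height = 1524 − 376 = 1148 px; one third is 382.67 px.
The lower-right point is two-thirds across and two-thirds down within the crop:
x = 1188 + 2 × 309.67 ≈ 1807; y = 376 + 2 × 382.67 ≈ 1141.

(1807, 1141)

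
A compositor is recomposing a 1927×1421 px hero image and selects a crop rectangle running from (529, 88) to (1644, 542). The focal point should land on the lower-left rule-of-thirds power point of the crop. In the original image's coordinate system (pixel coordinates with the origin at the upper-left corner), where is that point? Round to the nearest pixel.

Crop width = 1644 − 529 = 1115 px; one third is 371.67 px.
Crop height = 542 − 88 = 454 px; one third is 151.33 px.
The lower-left point is one-third across and two-thirds down within the crop:
x = 529 + 1 × 371.67 ≈ 901; y = 88 + 2 × 151.33 ≈ 391.

(901, 391)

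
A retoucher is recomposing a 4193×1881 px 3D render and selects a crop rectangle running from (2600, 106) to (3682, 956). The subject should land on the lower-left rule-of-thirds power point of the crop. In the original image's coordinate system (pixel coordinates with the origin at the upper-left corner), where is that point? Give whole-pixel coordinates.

Crop width = 3682 − 2600 = 1082 px; one third is 360.67 px.
Crop height = 956 − 106 = 850 px; one third is 283.33 px.
The lower-left point is one-third across and two-thirds down within the crop:
x = 2600 + 1 × 360.67 ≈ 2961; y = 106 + 2 × 283.33 ≈ 673.

x = 2961 px, y = 673 px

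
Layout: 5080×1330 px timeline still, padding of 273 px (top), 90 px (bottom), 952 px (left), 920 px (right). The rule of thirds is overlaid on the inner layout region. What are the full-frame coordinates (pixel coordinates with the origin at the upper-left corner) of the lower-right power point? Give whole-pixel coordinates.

Content width = 5080 − 952 − 920 = 3208 px; content height = 1330 − 273 − 90 = 967 px.
Lower-right is two-thirds across and two-thirds down within the inner layout region.
x = 952 + 2 × 3208/3 = 952 + 2138.67 ≈ 3091
y = 273 + 2 × 967/3 = 273 + 644.67 ≈ 918

(3091, 918)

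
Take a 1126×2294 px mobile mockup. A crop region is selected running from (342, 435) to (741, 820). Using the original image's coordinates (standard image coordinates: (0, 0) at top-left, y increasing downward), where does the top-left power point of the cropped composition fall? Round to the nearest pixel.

x = 475 px, y = 563 px

Crop width = 741 − 342 = 399 px; one third is 133.00 px.
Crop height = 820 − 435 = 385 px; one third is 128.33 px.
The top-left point is one-third across and one-third down within the crop:
x = 342 + 1 × 133.00 ≈ 475; y = 435 + 1 × 128.33 ≈ 563.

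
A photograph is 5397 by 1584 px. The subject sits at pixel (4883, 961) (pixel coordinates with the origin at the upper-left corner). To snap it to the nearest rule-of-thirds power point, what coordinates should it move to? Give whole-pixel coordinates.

Third lines: x ∈ {1799, 3598}, y ∈ {528, 1056}.
4883 is closer to x = 3598; 961 is closer to y = 1056.
So the nearest intersection is the lower-right power point.

x = 3598 px, y = 1056 px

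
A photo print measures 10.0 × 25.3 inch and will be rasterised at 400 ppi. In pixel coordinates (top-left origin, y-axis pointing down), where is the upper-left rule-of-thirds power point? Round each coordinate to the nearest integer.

x = 1333 px, y = 3373 px

In pixels the canvas is 10.0 × 400 = 4000 wide and 25.3 × 400 = 10120 tall.
The upper-left point is one-third across and one-third down:
x = 1 × 4000/3 ≈ 1333; y = 1 × 10120/3 ≈ 3373.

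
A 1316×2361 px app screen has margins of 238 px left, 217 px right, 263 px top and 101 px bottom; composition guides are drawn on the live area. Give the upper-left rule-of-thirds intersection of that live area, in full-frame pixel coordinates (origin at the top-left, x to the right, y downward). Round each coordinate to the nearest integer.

(525, 929)

Content width = 1316 − 238 − 217 = 861 px; content height = 2361 − 263 − 101 = 1997 px.
Upper-left is one-third across and one-third down within the live area.
x = 238 + 1 × 861/3 = 238 + 287.00 ≈ 525
y = 263 + 1 × 1997/3 = 263 + 665.67 ≈ 929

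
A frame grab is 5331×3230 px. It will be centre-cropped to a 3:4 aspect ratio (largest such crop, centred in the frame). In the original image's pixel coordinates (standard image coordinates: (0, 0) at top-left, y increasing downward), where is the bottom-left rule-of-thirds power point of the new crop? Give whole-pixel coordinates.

x = 2262 px, y = 2153 px

5331/3230 > 3/4, so the 3:4 crop keeps the full height 3230 and trims width to 3230 × 3/4 = 2422.50 px.
Left offset = (5331 − 2422.50)/2 = 1454.25 px; top offset = 0.
Bottom-left is one-third across and two-thirds down within the crop:
x = 1454.25 + 1 × 2422.50/3 ≈ 2262; y = 0.00 + 2 × 3230.00/3 ≈ 2153.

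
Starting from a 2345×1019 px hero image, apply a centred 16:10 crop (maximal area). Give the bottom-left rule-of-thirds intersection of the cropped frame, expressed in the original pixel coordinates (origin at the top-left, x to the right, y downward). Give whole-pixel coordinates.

2345/1019 > 16/10, so the 16:10 crop keeps the full height 1019 and trims width to 1019 × 16/10 = 1630.40 px.
Left offset = (2345 − 1630.40)/2 = 357.30 px; top offset = 0.
Bottom-left is one-third across and two-thirds down within the crop:
x = 357.30 + 1 × 1630.40/3 ≈ 901; y = 0.00 + 2 × 1019.00/3 ≈ 679.

x = 901 px, y = 679 px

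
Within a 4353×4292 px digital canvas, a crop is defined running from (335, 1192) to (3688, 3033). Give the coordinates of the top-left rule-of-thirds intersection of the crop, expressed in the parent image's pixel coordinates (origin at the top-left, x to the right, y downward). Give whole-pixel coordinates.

x = 1453 px, y = 1806 px

Crop width = 3688 − 335 = 3353 px; one third is 1117.67 px.
Crop height = 3033 − 1192 = 1841 px; one third is 613.67 px.
The top-left point is one-third across and one-third down within the crop:
x = 335 + 1 × 1117.67 ≈ 1453; y = 1192 + 1 × 613.67 ≈ 1806.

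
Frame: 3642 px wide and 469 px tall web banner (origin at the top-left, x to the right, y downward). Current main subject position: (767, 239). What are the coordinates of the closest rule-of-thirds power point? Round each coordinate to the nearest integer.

x = 1214 px, y = 313 px

Third lines: x ∈ {1214, 2428}, y ∈ {156, 313}.
767 is closer to x = 1214; 239 is closer to y = 313.
So the nearest intersection is the lower-left power point.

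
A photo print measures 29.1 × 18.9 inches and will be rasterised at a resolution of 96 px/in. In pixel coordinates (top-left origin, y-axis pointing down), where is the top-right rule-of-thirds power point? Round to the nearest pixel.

x = 1862 px, y = 605 px

In pixels the canvas is 29.1 × 96 = 2793.6 wide and 18.9 × 96 = 1814.4 tall.
The top-right point is two-thirds across and one-third down:
x = 2 × 2793.6/3 ≈ 1862; y = 1 × 1814.4/3 ≈ 605.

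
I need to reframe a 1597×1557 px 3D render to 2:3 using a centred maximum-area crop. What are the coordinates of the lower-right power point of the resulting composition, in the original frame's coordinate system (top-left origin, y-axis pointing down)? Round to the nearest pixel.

1597/1557 > 2/3, so the 2:3 crop keeps the full height 1557 and trims width to 1557 × 2/3 = 1038.00 px.
Left offset = (1597 − 1038.00)/2 = 279.50 px; top offset = 0.
Lower-right is two-thirds across and two-thirds down within the crop:
x = 279.50 + 2 × 1038.00/3 ≈ 972; y = 0.00 + 2 × 1557.00/3 ≈ 1038.

(972, 1038)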